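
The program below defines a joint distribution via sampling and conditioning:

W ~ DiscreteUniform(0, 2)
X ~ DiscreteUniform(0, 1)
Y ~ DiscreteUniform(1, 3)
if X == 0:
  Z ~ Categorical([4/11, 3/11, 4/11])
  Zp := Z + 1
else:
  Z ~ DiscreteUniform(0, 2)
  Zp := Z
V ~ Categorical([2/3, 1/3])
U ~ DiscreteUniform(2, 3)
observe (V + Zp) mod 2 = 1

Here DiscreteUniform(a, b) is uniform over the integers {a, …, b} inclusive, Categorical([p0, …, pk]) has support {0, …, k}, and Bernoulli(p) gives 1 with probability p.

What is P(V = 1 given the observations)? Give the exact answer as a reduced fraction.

Enumerate traces; 108 have nonzero weight after conditioning:
  (W=0, X=0, Y=1, Z=0, V=0, U=2) weight 2/297
  (W=0, X=0, Y=1, Z=0, V=0, U=3) weight 2/297
  (W=0, X=0, Y=1, Z=1, V=1, U=2) weight 1/396
  (W=0, X=0, Y=1, Z=1, V=1, U=3) weight 1/396
  (W=0, X=0, Y=1, Z=2, V=0, U=2) weight 2/297
  (W=0, X=0, Y=1, Z=2, V=0, U=3) weight 2/297
  (W=0, X=0, Y=2, Z=0, V=0, U=2) weight 2/297
  (W=0, X=0, Y=2, Z=0, V=0, U=3) weight 2/297
  … 100 more
Group by V:
  weight(V=0) = 35/99
  weight(V=1) = 31/198
Total weight = 35/99 + 31/198 = 101/198
P(V=0 | obs) = 35/99 / 101/198 = 70/101
P(V=1 | obs) = 31/198 / 101/198 = 31/101

P(V = 1 | obs) = 31/101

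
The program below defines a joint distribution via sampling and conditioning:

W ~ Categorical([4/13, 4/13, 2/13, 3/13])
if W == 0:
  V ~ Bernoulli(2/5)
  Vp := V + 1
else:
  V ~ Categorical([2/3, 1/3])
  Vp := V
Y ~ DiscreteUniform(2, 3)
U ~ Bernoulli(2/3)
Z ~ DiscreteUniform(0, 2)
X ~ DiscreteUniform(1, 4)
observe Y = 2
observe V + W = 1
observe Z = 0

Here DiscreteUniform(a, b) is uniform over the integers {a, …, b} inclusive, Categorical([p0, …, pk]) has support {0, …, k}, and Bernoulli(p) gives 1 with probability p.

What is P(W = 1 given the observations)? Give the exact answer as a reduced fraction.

Enumerate traces; 16 have nonzero weight after conditioning:
  (W=0, V=1, Y=2, U=0, Z=0, X=1) weight 1/585
  (W=0, V=1, Y=2, U=0, Z=0, X=2) weight 1/585
  (W=0, V=1, Y=2, U=0, Z=0, X=3) weight 1/585
  (W=0, V=1, Y=2, U=0, Z=0, X=4) weight 1/585
  (W=0, V=1, Y=2, U=1, Z=0, X=1) weight 2/585
  (W=0, V=1, Y=2, U=1, Z=0, X=2) weight 2/585
  (W=0, V=1, Y=2, U=1, Z=0, X=3) weight 2/585
  (W=0, V=1, Y=2, U=1, Z=0, X=4) weight 2/585
  (W=1, V=0, Y=2, U=0, Z=0, X=1) weight 1/351
  … 7 more
Group by W:
  weight(W=0) = 4/195
  weight(W=1) = 4/117
Total weight = 4/195 + 4/117 = 32/585
P(W=0 | obs) = 4/195 / 32/585 = 3/8
P(W=1 | obs) = 4/117 / 32/585 = 5/8

P(W = 1 | obs) = 5/8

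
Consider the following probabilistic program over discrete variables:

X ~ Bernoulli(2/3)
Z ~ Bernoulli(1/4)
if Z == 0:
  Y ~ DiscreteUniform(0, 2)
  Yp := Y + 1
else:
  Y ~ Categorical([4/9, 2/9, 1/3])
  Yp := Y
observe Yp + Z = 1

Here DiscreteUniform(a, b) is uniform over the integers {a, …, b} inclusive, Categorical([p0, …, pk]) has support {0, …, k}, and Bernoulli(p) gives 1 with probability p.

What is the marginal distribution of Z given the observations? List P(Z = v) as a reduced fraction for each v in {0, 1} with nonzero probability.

P(Z=0) = 9/13, P(Z=1) = 4/13

Enumerate traces; 4 have nonzero weight after conditioning:
  (X=0, Z=0, Y=0) weight 1/12
  (X=0, Z=1, Y=0) weight 1/27
  (X=1, Z=0, Y=0) weight 1/6
  (X=1, Z=1, Y=0) weight 2/27
Group by Z:
  weight(Z=0) = 1/4
  weight(Z=1) = 1/9
Total weight = 1/4 + 1/9 = 13/36
P(Z=0 | obs) = 1/4 / 13/36 = 9/13
P(Z=1 | obs) = 1/9 / 13/36 = 4/13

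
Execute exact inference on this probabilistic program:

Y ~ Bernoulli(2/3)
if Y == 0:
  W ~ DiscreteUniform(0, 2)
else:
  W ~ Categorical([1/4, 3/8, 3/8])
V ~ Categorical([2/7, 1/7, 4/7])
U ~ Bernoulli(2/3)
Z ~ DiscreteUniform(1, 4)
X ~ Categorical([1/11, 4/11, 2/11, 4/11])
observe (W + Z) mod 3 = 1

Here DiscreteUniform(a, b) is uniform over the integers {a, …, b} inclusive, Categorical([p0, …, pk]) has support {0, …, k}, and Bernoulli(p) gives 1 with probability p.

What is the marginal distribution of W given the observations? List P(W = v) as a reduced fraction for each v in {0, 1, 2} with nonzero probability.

Enumerate traces; 192 have nonzero weight after conditioning:
  (Y=0, W=0, V=0, U=0, Z=1, X=0) weight 1/4158
  (Y=0, W=0, V=0, U=0, Z=1, X=1) weight 2/2079
  (Y=0, W=0, V=0, U=0, Z=1, X=2) weight 1/2079
  (Y=0, W=0, V=0, U=0, Z=1, X=3) weight 2/2079
  (Y=0, W=0, V=0, U=0, Z=4, X=0) weight 1/4158
  (Y=0, W=0, V=0, U=0, Z=4, X=1) weight 2/2079
  (Y=0, W=0, V=0, U=0, Z=4, X=2) weight 1/2079
  (Y=0, W=0, V=0, U=0, Z=4, X=3) weight 2/2079
  (Y=0, W=1, V=0, U=0, Z=3, X=0) weight 1/4158
  (Y=0, W=2, V=0, U=0, Z=2, X=0) weight 1/4158
  … 182 more
Group by W:
  weight(W=0) = 5/36
  weight(W=1) = 13/144
  weight(W=2) = 13/144
Total weight = 5/36 + 13/144 + 13/144 = 23/72
P(W=0 | obs) = 5/36 / 23/72 = 10/23
P(W=1 | obs) = 13/144 / 23/72 = 13/46
P(W=2 | obs) = 13/144 / 23/72 = 13/46

P(W=0) = 10/23, P(W=1) = 13/46, P(W=2) = 13/46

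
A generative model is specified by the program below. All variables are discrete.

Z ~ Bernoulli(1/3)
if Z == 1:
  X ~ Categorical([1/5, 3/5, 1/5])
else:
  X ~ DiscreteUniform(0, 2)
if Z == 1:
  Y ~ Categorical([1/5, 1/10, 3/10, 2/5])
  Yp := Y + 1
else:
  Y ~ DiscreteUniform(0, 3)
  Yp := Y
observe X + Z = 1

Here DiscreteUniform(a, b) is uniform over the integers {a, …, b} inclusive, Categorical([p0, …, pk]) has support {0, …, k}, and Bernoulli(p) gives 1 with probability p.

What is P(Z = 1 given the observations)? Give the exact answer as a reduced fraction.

Enumerate traces; 8 have nonzero weight after conditioning:
  (Z=0, X=1, Y=0) weight 1/18
  (Z=0, X=1, Y=1) weight 1/18
  (Z=0, X=1, Y=2) weight 1/18
  (Z=0, X=1, Y=3) weight 1/18
  (Z=1, X=0, Y=0) weight 1/75
  (Z=1, X=0, Y=1) weight 1/150
  (Z=1, X=0, Y=2) weight 1/50
  (Z=1, X=0, Y=3) weight 2/75
Group by Z:
  weight(Z=0) = 2/9
  weight(Z=1) = 1/15
Total weight = 2/9 + 1/15 = 13/45
P(Z=0 | obs) = 2/9 / 13/45 = 10/13
P(Z=1 | obs) = 1/15 / 13/45 = 3/13

P(Z = 1 | obs) = 3/13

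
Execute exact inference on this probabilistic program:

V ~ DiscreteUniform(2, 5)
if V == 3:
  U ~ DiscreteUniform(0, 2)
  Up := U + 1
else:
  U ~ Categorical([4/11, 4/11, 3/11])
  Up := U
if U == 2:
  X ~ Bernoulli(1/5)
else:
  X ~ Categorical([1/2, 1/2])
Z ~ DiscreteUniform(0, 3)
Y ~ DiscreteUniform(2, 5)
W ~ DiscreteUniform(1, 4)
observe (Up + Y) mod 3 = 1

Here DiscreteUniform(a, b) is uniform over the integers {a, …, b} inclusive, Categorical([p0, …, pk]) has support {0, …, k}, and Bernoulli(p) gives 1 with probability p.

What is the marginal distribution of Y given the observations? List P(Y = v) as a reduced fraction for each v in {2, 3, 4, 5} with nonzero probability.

Enumerate traces; 512 have nonzero weight after conditioning:
  (V=2, U=0, X=0, Z=0, Y=4, W=1) weight 1/1408
  (V=2, U=0, X=0, Z=0, Y=4, W=2) weight 1/1408
  (V=2, U=0, X=0, Z=0, Y=4, W=3) weight 1/1408
  (V=2, U=0, X=0, Z=0, Y=4, W=4) weight 1/1408
  (V=2, U=0, X=0, Z=1, Y=4, W=1) weight 1/1408
  (V=2, U=0, X=0, Z=1, Y=4, W=2) weight 1/1408
  (V=2, U=0, X=0, Z=1, Y=4, W=3) weight 1/1408
  (V=2, U=0, X=0, Z=1, Y=4, W=4) weight 1/1408
  (V=2, U=1, X=0, Z=0, Y=3, W=1) weight 1/1408
  (V=2, U=2, X=0, Z=0, Y=2, W=1) weight 3/3520
  … 502 more
Group by Y:
  weight(Y=2) = 19/264
  weight(Y=3) = 47/528
  weight(Y=4) = 47/528
  weight(Y=5) = 19/264
Total weight = 19/264 + 47/528 + 47/528 + 19/264 = 85/264
P(Y=2 | obs) = 19/264 / 85/264 = 19/85
P(Y=3 | obs) = 47/528 / 85/264 = 47/170
P(Y=4 | obs) = 47/528 / 85/264 = 47/170
P(Y=5 | obs) = 19/264 / 85/264 = 19/85

P(Y=2) = 19/85, P(Y=3) = 47/170, P(Y=4) = 47/170, P(Y=5) = 19/85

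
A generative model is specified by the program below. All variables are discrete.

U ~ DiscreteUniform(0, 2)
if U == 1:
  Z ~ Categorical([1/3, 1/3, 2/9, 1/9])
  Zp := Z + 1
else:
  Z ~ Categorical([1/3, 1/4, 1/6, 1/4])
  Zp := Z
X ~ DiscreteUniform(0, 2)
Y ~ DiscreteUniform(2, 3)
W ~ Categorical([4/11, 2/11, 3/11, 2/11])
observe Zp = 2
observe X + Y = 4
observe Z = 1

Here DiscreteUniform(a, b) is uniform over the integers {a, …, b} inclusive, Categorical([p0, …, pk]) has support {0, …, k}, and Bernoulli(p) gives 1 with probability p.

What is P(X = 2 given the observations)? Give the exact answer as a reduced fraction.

P(X = 2 | obs) = 1/2

Enumerate traces; 8 have nonzero weight after conditioning:
  (U=1, Z=1, X=1, Y=3, W=0) weight 2/297
  (U=1, Z=1, X=1, Y=3, W=1) weight 1/297
  (U=1, Z=1, X=1, Y=3, W=2) weight 1/198
  (U=1, Z=1, X=1, Y=3, W=3) weight 1/297
  (U=1, Z=1, X=2, Y=2, W=0) weight 2/297
  (U=1, Z=1, X=2, Y=2, W=1) weight 1/297
  (U=1, Z=1, X=2, Y=2, W=2) weight 1/198
  (U=1, Z=1, X=2, Y=2, W=3) weight 1/297
Group by X:
  weight(X=1) = 1/54
  weight(X=2) = 1/54
Total weight = 1/54 + 1/54 = 1/27
P(X=1 | obs) = 1/54 / 1/27 = 1/2
P(X=2 | obs) = 1/54 / 1/27 = 1/2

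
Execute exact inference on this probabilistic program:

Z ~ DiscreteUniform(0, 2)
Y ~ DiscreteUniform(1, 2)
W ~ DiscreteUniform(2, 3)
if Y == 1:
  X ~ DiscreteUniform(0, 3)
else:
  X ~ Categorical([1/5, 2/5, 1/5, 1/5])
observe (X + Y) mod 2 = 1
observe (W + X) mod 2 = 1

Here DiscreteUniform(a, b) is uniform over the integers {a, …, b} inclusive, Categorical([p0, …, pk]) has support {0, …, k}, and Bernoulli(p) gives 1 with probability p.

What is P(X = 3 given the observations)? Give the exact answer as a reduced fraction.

Enumerate traces; 12 have nonzero weight after conditioning:
  (Z=0, Y=1, W=3, X=0) weight 1/48
  (Z=0, Y=1, W=3, X=2) weight 1/48
  (Z=0, Y=2, W=2, X=1) weight 1/30
  (Z=0, Y=2, W=2, X=3) weight 1/60
  (Z=1, Y=1, W=3, X=0) weight 1/48
  (Z=1, Y=1, W=3, X=2) weight 1/48
  (Z=1, Y=2, W=2, X=1) weight 1/30
  (Z=1, Y=2, W=2, X=3) weight 1/60
  … 4 more
Group by X:
  weight(X=0) = 1/16
  weight(X=1) = 1/10
  weight(X=2) = 1/16
  weight(X=3) = 1/20
Total weight = 1/16 + 1/10 + 1/16 + 1/20 = 11/40
P(X=0 | obs) = 1/16 / 11/40 = 5/22
P(X=1 | obs) = 1/10 / 11/40 = 4/11
P(X=2 | obs) = 1/16 / 11/40 = 5/22
P(X=3 | obs) = 1/20 / 11/40 = 2/11

P(X = 3 | obs) = 2/11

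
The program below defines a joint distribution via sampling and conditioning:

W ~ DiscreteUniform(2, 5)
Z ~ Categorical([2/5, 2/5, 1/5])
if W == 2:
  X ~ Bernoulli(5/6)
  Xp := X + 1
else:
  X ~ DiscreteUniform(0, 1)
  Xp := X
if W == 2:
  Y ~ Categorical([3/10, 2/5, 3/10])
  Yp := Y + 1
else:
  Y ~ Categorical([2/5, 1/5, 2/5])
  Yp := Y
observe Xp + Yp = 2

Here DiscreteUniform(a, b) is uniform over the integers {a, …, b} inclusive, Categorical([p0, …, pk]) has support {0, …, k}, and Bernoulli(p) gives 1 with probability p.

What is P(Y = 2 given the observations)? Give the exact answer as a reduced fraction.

P(Y = 2 | obs) = 12/19

Enumerate traces; 21 have nonzero weight after conditioning:
  (W=2, Z=0, X=0, Y=0) weight 1/200
  (W=2, Z=1, X=0, Y=0) weight 1/200
  (W=2, Z=2, X=0, Y=0) weight 1/400
  (W=3, Z=0, X=0, Y=2) weight 1/50
  (W=3, Z=0, X=1, Y=1) weight 1/100
  (W=3, Z=1, X=0, Y=2) weight 1/50
  (W=3, Z=1, X=1, Y=1) weight 1/100
  (W=3, Z=2, X=0, Y=2) weight 1/100
  … 13 more
Group by Y:
  weight(Y=0) = 1/80
  weight(Y=1) = 3/40
  weight(Y=2) = 3/20
Total weight = 1/80 + 3/40 + 3/20 = 19/80
P(Y=0 | obs) = 1/80 / 19/80 = 1/19
P(Y=1 | obs) = 3/40 / 19/80 = 6/19
P(Y=2 | obs) = 3/20 / 19/80 = 12/19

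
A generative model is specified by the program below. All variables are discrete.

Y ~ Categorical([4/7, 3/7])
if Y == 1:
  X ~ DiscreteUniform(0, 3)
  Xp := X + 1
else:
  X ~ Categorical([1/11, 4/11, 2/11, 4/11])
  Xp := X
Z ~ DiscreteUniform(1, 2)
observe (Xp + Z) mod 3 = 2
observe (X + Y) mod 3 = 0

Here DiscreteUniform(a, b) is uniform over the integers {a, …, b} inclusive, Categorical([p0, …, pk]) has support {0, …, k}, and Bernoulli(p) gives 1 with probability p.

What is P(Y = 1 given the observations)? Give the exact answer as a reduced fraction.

P(Y = 1 | obs) = 33/113

Enumerate traces; 3 have nonzero weight after conditioning:
  (Y=0, X=0, Z=2) weight 2/77
  (Y=0, X=3, Z=2) weight 8/77
  (Y=1, X=2, Z=2) weight 3/56
Group by Y:
  weight(Y=0) = 10/77
  weight(Y=1) = 3/56
Total weight = 10/77 + 3/56 = 113/616
P(Y=0 | obs) = 10/77 / 113/616 = 80/113
P(Y=1 | obs) = 3/56 / 113/616 = 33/113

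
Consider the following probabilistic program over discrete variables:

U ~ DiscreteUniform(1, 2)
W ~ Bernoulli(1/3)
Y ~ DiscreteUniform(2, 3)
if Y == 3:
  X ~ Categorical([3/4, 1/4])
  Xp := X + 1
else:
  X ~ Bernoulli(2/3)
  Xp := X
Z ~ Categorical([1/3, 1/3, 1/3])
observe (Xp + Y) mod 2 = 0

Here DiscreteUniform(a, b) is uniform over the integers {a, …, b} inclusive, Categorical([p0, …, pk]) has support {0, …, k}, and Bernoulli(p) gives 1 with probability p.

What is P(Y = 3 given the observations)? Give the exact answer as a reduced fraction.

Enumerate traces; 24 have nonzero weight after conditioning:
  (U=1, W=0, Y=2, X=0, Z=0) weight 1/54
  (U=1, W=0, Y=2, X=0, Z=1) weight 1/54
  (U=1, W=0, Y=2, X=0, Z=2) weight 1/54
  (U=1, W=0, Y=3, X=0, Z=0) weight 1/24
  (U=1, W=0, Y=3, X=0, Z=1) weight 1/24
  (U=1, W=0, Y=3, X=0, Z=2) weight 1/24
  (U=1, W=1, Y=2, X=0, Z=0) weight 1/108
  (U=1, W=1, Y=2, X=0, Z=1) weight 1/108
  … 16 more
Group by Y:
  weight(Y=2) = 1/6
  weight(Y=3) = 3/8
Total weight = 1/6 + 3/8 = 13/24
P(Y=2 | obs) = 1/6 / 13/24 = 4/13
P(Y=3 | obs) = 3/8 / 13/24 = 9/13

P(Y = 3 | obs) = 9/13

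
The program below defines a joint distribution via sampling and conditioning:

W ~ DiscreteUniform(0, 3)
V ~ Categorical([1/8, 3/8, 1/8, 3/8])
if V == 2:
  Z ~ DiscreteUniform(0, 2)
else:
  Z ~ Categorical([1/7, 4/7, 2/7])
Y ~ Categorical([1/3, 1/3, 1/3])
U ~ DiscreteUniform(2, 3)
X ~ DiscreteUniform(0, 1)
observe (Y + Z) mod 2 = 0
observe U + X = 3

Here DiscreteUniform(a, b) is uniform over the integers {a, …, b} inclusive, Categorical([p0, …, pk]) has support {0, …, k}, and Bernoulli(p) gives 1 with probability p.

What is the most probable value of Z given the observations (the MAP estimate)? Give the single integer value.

argmax_v P(Z = v | obs) = 2

Enumerate traces; 160 have nonzero weight after conditioning:
  (W=0, V=0, Z=0, Y=0, U=2, X=1) weight 1/2688
  (W=0, V=0, Z=0, Y=0, U=3, X=0) weight 1/2688
  (W=0, V=0, Z=0, Y=2, U=2, X=1) weight 1/2688
  (W=0, V=0, Z=0, Y=2, U=3, X=0) weight 1/2688
  (W=0, V=0, Z=1, Y=1, U=2, X=1) weight 1/672
  (W=0, V=0, Z=1, Y=1, U=3, X=0) weight 1/672
  (W=0, V=0, Z=2, Y=0, U=2, X=1) weight 1/1344
  (W=0, V=0, Z=2, Y=0, U=3, X=0) weight 1/1344
  … 152 more
Group by Z:
  weight(Z=0) = 1/18
  weight(Z=1) = 13/144
  weight(Z=2) = 7/72
Total weight = 1/18 + 13/144 + 7/72 = 35/144
P(Z=0 | obs) = 1/18 / 35/144 = 8/35
P(Z=1 | obs) = 13/144 / 35/144 = 13/35
P(Z=2 | obs) = 7/72 / 35/144 = 2/5
argmax = 2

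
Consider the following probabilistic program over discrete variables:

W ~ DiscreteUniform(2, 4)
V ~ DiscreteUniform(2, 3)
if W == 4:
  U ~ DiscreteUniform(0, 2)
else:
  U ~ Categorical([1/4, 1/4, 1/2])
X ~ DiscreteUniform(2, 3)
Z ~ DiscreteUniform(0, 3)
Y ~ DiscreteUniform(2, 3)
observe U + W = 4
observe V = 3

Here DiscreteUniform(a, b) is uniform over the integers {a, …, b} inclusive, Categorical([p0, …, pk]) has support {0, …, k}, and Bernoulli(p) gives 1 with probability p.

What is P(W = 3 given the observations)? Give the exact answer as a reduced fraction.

P(W = 3 | obs) = 3/13

Enumerate traces; 48 have nonzero weight after conditioning:
  (W=2, V=3, U=2, X=2, Z=0, Y=2) weight 1/192
  (W=2, V=3, U=2, X=2, Z=0, Y=3) weight 1/192
  (W=2, V=3, U=2, X=2, Z=1, Y=2) weight 1/192
  (W=2, V=3, U=2, X=2, Z=1, Y=3) weight 1/192
  (W=2, V=3, U=2, X=2, Z=2, Y=2) weight 1/192
  (W=2, V=3, U=2, X=2, Z=2, Y=3) weight 1/192
  (W=2, V=3, U=2, X=2, Z=3, Y=2) weight 1/192
  (W=2, V=3, U=2, X=2, Z=3, Y=3) weight 1/192
  (W=3, V=3, U=1, X=2, Z=0, Y=2) weight 1/384
  (W=4, V=3, U=0, X=2, Z=0, Y=2) weight 1/288
  … 38 more
Group by W:
  weight(W=2) = 1/12
  weight(W=3) = 1/24
  weight(W=4) = 1/18
Total weight = 1/12 + 1/24 + 1/18 = 13/72
P(W=2 | obs) = 1/12 / 13/72 = 6/13
P(W=3 | obs) = 1/24 / 13/72 = 3/13
P(W=4 | obs) = 1/18 / 13/72 = 4/13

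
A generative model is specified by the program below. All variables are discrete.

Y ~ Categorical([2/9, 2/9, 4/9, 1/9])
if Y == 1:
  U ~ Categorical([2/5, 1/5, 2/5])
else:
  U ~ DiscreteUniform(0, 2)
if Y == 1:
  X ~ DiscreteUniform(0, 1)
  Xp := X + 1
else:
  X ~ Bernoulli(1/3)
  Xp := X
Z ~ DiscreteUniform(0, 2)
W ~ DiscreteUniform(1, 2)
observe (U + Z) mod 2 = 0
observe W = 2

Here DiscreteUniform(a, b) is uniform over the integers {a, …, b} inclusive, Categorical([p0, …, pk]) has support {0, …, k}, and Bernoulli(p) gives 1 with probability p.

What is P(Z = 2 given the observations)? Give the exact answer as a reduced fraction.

Enumerate traces; 40 have nonzero weight after conditioning:
  (Y=0, U=0, X=0, Z=0, W=2) weight 2/243
  (Y=0, U=0, X=0, Z=2, W=2) weight 2/243
  (Y=0, U=0, X=1, Z=0, W=2) weight 1/243
  (Y=0, U=0, X=1, Z=2, W=2) weight 1/243
  (Y=0, U=1, X=0, Z=1, W=2) weight 2/243
  (Y=0, U=1, X=1, Z=1, W=2) weight 1/243
  (Y=0, U=2, X=0, Z=0, W=2) weight 2/243
  (Y=0, U=2, X=0, Z=2, W=2) weight 2/243
  … 32 more
Group by Z:
  weight(Z=0) = 47/405
  weight(Z=1) = 41/810
  weight(Z=2) = 47/405
Total weight = 47/405 + 41/810 + 47/405 = 229/810
P(Z=0 | obs) = 47/405 / 229/810 = 94/229
P(Z=1 | obs) = 41/810 / 229/810 = 41/229
P(Z=2 | obs) = 47/405 / 229/810 = 94/229

P(Z = 2 | obs) = 94/229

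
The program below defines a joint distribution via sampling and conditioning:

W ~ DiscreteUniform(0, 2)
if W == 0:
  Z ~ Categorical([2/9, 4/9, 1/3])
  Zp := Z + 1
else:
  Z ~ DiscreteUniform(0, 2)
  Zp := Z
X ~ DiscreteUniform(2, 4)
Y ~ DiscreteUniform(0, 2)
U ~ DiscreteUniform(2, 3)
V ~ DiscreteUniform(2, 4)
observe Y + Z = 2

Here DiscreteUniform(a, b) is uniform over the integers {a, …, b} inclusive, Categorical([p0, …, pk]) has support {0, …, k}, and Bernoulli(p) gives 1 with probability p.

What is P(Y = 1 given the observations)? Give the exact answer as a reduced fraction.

Enumerate traces; 162 have nonzero weight after conditioning:
  (W=0, Z=0, X=2, Y=2, U=2, V=2) weight 1/729
  (W=0, Z=0, X=2, Y=2, U=2, V=3) weight 1/729
  (W=0, Z=0, X=2, Y=2, U=2, V=4) weight 1/729
  (W=0, Z=0, X=2, Y=2, U=3, V=2) weight 1/729
  (W=0, Z=0, X=2, Y=2, U=3, V=3) weight 1/729
  (W=0, Z=0, X=2, Y=2, U=3, V=4) weight 1/729
  (W=0, Z=0, X=3, Y=2, U=2, V=2) weight 1/729
  (W=0, Z=0, X=3, Y=2, U=2, V=3) weight 1/729
  (W=0, Z=1, X=2, Y=1, U=2, V=2) weight 2/729
  (W=0, Z=2, X=2, Y=0, U=2, V=2) weight 1/486
  … 152 more
Group by Y:
  weight(Y=0) = 1/9
  weight(Y=1) = 10/81
  weight(Y=2) = 8/81
Total weight = 1/9 + 10/81 + 8/81 = 1/3
P(Y=0 | obs) = 1/9 / 1/3 = 1/3
P(Y=1 | obs) = 10/81 / 1/3 = 10/27
P(Y=2 | obs) = 8/81 / 1/3 = 8/27

P(Y = 1 | obs) = 10/27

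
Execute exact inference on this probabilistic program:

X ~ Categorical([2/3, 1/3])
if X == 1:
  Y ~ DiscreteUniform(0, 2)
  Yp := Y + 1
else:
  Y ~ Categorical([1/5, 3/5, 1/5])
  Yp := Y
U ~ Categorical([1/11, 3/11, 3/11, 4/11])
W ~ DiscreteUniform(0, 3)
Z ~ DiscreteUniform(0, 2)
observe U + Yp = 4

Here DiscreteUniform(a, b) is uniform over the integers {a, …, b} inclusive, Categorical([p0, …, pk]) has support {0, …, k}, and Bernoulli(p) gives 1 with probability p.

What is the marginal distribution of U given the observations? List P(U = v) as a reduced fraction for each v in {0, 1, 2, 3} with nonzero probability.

P(U=1) = 3/28, P(U=2) = 33/140, P(U=3) = 23/35

Enumerate traces; 60 have nonzero weight after conditioning:
  (X=0, Y=1, U=3, W=0, Z=0) weight 2/165
  (X=0, Y=1, U=3, W=0, Z=1) weight 2/165
  (X=0, Y=1, U=3, W=0, Z=2) weight 2/165
  (X=0, Y=1, U=3, W=1, Z=0) weight 2/165
  (X=0, Y=1, U=3, W=1, Z=1) weight 2/165
  (X=0, Y=1, U=3, W=1, Z=2) weight 2/165
  (X=0, Y=1, U=3, W=2, Z=0) weight 2/165
  (X=0, Y=1, U=3, W=2, Z=1) weight 2/165
  (X=0, Y=2, U=2, W=0, Z=0) weight 1/330
  (X=1, Y=2, U=1, W=0, Z=0) weight 1/396
  … 50 more
Group by U:
  weight(U=1) = 1/33
  weight(U=2) = 1/15
  weight(U=3) = 92/495
Total weight = 1/33 + 1/15 + 92/495 = 28/99
P(U=1 | obs) = 1/33 / 28/99 = 3/28
P(U=2 | obs) = 1/15 / 28/99 = 33/140
P(U=3 | obs) = 92/495 / 28/99 = 23/35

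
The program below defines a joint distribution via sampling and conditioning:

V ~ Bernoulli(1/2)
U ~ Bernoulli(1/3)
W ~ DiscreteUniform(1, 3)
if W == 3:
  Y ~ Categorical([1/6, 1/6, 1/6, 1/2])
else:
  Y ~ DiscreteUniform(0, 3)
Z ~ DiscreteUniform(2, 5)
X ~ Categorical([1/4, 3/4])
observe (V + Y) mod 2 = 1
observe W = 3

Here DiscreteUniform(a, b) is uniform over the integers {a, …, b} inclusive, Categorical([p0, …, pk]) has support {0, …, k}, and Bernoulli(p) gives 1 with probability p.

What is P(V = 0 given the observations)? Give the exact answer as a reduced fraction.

P(V = 0 | obs) = 2/3

Enumerate traces; 64 have nonzero weight after conditioning:
  (V=0, U=0, W=3, Y=1, Z=2, X=0) weight 1/864
  (V=0, U=0, W=3, Y=1, Z=2, X=1) weight 1/288
  (V=0, U=0, W=3, Y=1, Z=3, X=0) weight 1/864
  (V=0, U=0, W=3, Y=1, Z=3, X=1) weight 1/288
  (V=0, U=0, W=3, Y=1, Z=4, X=0) weight 1/864
  (V=0, U=0, W=3, Y=1, Z=4, X=1) weight 1/288
  (V=0, U=0, W=3, Y=1, Z=5, X=0) weight 1/864
  (V=0, U=0, W=3, Y=1, Z=5, X=1) weight 1/288
  (V=1, U=0, W=3, Y=0, Z=2, X=0) weight 1/864
  … 55 more
Group by V:
  weight(V=0) = 1/9
  weight(V=1) = 1/18
Total weight = 1/9 + 1/18 = 1/6
P(V=0 | obs) = 1/9 / 1/6 = 2/3
P(V=1 | obs) = 1/18 / 1/6 = 1/3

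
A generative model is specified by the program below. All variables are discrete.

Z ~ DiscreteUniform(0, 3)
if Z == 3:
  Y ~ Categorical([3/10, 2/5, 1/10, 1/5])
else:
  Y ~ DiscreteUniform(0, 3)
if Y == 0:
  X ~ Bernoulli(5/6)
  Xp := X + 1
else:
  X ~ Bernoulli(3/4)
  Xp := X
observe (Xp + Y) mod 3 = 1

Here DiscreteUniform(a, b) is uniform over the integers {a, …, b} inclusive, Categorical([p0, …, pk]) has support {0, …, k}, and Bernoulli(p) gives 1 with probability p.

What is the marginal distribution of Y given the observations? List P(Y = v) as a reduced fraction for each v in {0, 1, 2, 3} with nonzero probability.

P(Y=0) = 7/47, P(Y=1) = 23/94, P(Y=3) = 57/94

Enumerate traces; 12 have nonzero weight after conditioning:
  (Z=0, Y=0, X=0) weight 1/96
  (Z=0, Y=1, X=0) weight 1/64
  (Z=0, Y=3, X=1) weight 3/64
  (Z=1, Y=0, X=0) weight 1/96
  (Z=1, Y=1, X=0) weight 1/64
  (Z=1, Y=3, X=1) weight 3/64
  (Z=2, Y=0, X=0) weight 1/96
  (Z=2, Y=1, X=0) weight 1/64
  … 4 more
Group by Y:
  weight(Y=0) = 7/160
  weight(Y=1) = 23/320
  weight(Y=3) = 57/320
Total weight = 7/160 + 23/320 + 57/320 = 47/160
P(Y=0 | obs) = 7/160 / 47/160 = 7/47
P(Y=1 | obs) = 23/320 / 47/160 = 23/94
P(Y=3 | obs) = 57/320 / 47/160 = 57/94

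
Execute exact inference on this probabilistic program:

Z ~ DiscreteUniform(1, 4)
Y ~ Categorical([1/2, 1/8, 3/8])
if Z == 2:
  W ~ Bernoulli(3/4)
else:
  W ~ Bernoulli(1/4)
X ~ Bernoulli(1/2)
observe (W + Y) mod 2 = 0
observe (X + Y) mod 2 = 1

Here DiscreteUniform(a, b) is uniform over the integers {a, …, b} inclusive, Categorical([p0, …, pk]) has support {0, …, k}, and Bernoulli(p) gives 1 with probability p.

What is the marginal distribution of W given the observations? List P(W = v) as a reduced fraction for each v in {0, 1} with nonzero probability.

Enumerate traces; 12 have nonzero weight after conditioning:
  (Z=1, Y=0, W=0, X=1) weight 3/64
  (Z=1, Y=1, W=1, X=0) weight 1/256
  (Z=1, Y=2, W=0, X=1) weight 9/256
  (Z=2, Y=0, W=0, X=1) weight 1/64
  (Z=2, Y=1, W=1, X=0) weight 3/256
  (Z=2, Y=2, W=0, X=1) weight 3/256
  (Z=3, Y=0, W=0, X=1) weight 3/64
  (Z=3, Y=1, W=1, X=0) weight 1/256
  … 4 more
Group by W:
  weight(W=0) = 35/128
  weight(W=1) = 3/128
Total weight = 35/128 + 3/128 = 19/64
P(W=0 | obs) = 35/128 / 19/64 = 35/38
P(W=1 | obs) = 3/128 / 19/64 = 3/38

P(W=0) = 35/38, P(W=1) = 3/38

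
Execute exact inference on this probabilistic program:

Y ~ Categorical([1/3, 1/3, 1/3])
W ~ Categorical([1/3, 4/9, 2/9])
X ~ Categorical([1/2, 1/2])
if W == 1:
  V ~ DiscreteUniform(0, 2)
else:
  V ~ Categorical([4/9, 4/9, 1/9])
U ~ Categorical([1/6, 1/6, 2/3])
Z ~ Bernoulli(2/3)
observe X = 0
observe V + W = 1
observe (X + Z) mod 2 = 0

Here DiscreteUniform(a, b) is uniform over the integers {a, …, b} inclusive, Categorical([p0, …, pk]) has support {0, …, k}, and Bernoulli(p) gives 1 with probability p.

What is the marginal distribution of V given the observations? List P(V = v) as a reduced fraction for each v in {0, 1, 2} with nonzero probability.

P(V=0) = 1/2, P(V=1) = 1/2

Enumerate traces; 18 have nonzero weight after conditioning:
  (Y=0, W=0, X=0, V=1, U=0, Z=0) weight 1/729
  (Y=0, W=0, X=0, V=1, U=1, Z=0) weight 1/729
  (Y=0, W=0, X=0, V=1, U=2, Z=0) weight 4/729
  (Y=0, W=1, X=0, V=0, U=0, Z=0) weight 1/729
  (Y=0, W=1, X=0, V=0, U=1, Z=0) weight 1/729
  (Y=0, W=1, X=0, V=0, U=2, Z=0) weight 4/729
  (Y=1, W=0, X=0, V=1, U=0, Z=0) weight 1/729
  (Y=1, W=0, X=0, V=1, U=1, Z=0) weight 1/729
  … 10 more
Group by V:
  weight(V=0) = 2/81
  weight(V=1) = 2/81
Total weight = 2/81 + 2/81 = 4/81
P(V=0 | obs) = 2/81 / 4/81 = 1/2
P(V=1 | obs) = 2/81 / 4/81 = 1/2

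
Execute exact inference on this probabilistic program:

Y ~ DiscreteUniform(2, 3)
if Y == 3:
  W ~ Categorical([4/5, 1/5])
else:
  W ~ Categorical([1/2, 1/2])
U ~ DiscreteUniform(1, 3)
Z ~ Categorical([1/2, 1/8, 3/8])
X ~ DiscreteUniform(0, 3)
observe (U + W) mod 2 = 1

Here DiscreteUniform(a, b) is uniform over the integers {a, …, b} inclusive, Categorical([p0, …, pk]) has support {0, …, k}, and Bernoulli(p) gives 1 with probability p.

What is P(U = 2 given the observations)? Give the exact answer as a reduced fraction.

Enumerate traces; 72 have nonzero weight after conditioning:
  (Y=2, W=0, U=1, Z=0, X=0) weight 1/96
  (Y=2, W=0, U=1, Z=0, X=1) weight 1/96
  (Y=2, W=0, U=1, Z=0, X=2) weight 1/96
  (Y=2, W=0, U=1, Z=0, X=3) weight 1/96
  (Y=2, W=0, U=1, Z=1, X=0) weight 1/384
  (Y=2, W=0, U=1, Z=1, X=1) weight 1/384
  (Y=2, W=0, U=1, Z=1, X=2) weight 1/384
  (Y=2, W=0, U=1, Z=1, X=3) weight 1/384
  (Y=2, W=0, U=3, Z=0, X=0) weight 1/96
  (Y=2, W=1, U=2, Z=0, X=0) weight 1/96
  … 62 more
Group by U:
  weight(U=1) = 13/60
  weight(U=2) = 7/60
  weight(U=3) = 13/60
Total weight = 13/60 + 7/60 + 13/60 = 11/20
P(U=1 | obs) = 13/60 / 11/20 = 13/33
P(U=2 | obs) = 7/60 / 11/20 = 7/33
P(U=3 | obs) = 13/60 / 11/20 = 13/33

P(U = 2 | obs) = 7/33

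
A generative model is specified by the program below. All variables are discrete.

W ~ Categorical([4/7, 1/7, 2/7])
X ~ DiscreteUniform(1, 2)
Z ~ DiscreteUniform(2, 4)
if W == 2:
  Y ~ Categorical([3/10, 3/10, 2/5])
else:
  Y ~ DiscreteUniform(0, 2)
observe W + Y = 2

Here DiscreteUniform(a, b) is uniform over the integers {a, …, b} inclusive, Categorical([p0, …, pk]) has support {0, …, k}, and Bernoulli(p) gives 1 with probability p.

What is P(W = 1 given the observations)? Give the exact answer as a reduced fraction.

P(W = 1 | obs) = 5/34

Enumerate traces; 18 have nonzero weight after conditioning:
  (W=0, X=1, Z=2, Y=2) weight 2/63
  (W=0, X=1, Z=3, Y=2) weight 2/63
  (W=0, X=1, Z=4, Y=2) weight 2/63
  (W=0, X=2, Z=2, Y=2) weight 2/63
  (W=0, X=2, Z=3, Y=2) weight 2/63
  (W=0, X=2, Z=4, Y=2) weight 2/63
  (W=1, X=1, Z=2, Y=1) weight 1/126
  (W=1, X=1, Z=3, Y=1) weight 1/126
  (W=2, X=1, Z=2, Y=0) weight 1/70
  … 9 more
Group by W:
  weight(W=0) = 4/21
  weight(W=1) = 1/21
  weight(W=2) = 3/35
Total weight = 4/21 + 1/21 + 3/35 = 34/105
P(W=0 | obs) = 4/21 / 34/105 = 10/17
P(W=1 | obs) = 1/21 / 34/105 = 5/34
P(W=2 | obs) = 3/35 / 34/105 = 9/34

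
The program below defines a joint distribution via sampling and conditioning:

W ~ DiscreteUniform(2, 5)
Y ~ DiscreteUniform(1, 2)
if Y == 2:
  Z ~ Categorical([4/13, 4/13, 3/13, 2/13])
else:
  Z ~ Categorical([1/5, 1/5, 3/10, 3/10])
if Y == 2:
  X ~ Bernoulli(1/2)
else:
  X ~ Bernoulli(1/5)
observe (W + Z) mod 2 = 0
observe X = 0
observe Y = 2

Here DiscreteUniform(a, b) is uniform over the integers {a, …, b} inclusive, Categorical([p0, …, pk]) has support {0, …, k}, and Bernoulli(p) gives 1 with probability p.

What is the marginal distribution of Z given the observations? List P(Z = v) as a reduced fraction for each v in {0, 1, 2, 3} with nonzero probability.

P(Z=0) = 4/13, P(Z=1) = 4/13, P(Z=2) = 3/13, P(Z=3) = 2/13

Enumerate traces; 8 have nonzero weight after conditioning:
  (W=2, Y=2, Z=0, X=0) weight 1/52
  (W=2, Y=2, Z=2, X=0) weight 3/208
  (W=3, Y=2, Z=1, X=0) weight 1/52
  (W=3, Y=2, Z=3, X=0) weight 1/104
  (W=4, Y=2, Z=0, X=0) weight 1/52
  (W=4, Y=2, Z=2, X=0) weight 3/208
  (W=5, Y=2, Z=1, X=0) weight 1/52
  (W=5, Y=2, Z=3, X=0) weight 1/104
Group by Z:
  weight(Z=0) = 1/26
  weight(Z=1) = 1/26
  weight(Z=2) = 3/104
  weight(Z=3) = 1/52
Total weight = 1/26 + 1/26 + 3/104 + 1/52 = 1/8
P(Z=0 | obs) = 1/26 / 1/8 = 4/13
P(Z=1 | obs) = 1/26 / 1/8 = 4/13
P(Z=2 | obs) = 3/104 / 1/8 = 3/13
P(Z=3 | obs) = 1/52 / 1/8 = 2/13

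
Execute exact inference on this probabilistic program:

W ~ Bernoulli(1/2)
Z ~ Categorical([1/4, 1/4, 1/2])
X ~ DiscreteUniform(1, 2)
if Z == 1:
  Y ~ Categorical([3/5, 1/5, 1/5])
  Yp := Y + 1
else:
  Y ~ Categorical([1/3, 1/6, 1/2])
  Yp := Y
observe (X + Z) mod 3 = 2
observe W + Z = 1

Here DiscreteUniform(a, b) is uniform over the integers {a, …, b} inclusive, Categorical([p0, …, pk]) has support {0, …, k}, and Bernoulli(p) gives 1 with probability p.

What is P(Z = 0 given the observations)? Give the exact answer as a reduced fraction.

Enumerate traces; 6 have nonzero weight after conditioning:
  (W=0, Z=1, X=1, Y=0) weight 3/80
  (W=0, Z=1, X=1, Y=1) weight 1/80
  (W=0, Z=1, X=1, Y=2) weight 1/80
  (W=1, Z=0, X=2, Y=0) weight 1/48
  (W=1, Z=0, X=2, Y=1) weight 1/96
  (W=1, Z=0, X=2, Y=2) weight 1/32
Group by Z:
  weight(Z=0) = 1/16
  weight(Z=1) = 1/16
Total weight = 1/16 + 1/16 = 1/8
P(Z=0 | obs) = 1/16 / 1/8 = 1/2
P(Z=1 | obs) = 1/16 / 1/8 = 1/2

P(Z = 0 | obs) = 1/2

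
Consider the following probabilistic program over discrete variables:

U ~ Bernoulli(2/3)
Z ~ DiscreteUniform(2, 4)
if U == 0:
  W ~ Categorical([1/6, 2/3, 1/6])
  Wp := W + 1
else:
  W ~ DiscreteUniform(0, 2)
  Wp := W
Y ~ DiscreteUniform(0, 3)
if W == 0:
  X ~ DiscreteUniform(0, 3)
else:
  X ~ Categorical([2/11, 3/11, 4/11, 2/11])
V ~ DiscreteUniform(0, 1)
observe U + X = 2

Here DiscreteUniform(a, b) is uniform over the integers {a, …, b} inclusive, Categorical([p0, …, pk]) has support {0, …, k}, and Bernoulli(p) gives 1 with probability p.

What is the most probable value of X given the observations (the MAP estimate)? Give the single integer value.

argmax_v P(X = v | obs) = 1

Enumerate traces; 144 have nonzero weight after conditioning:
  (U=0, Z=2, W=0, Y=0, X=2, V=0) weight 1/1728
  (U=0, Z=2, W=0, Y=0, X=2, V=1) weight 1/1728
  (U=0, Z=2, W=0, Y=1, X=2, V=0) weight 1/1728
  (U=0, Z=2, W=0, Y=1, X=2, V=1) weight 1/1728
  (U=0, Z=2, W=0, Y=2, X=2, V=0) weight 1/1728
  (U=0, Z=2, W=0, Y=2, X=2, V=1) weight 1/1728
  (U=0, Z=2, W=0, Y=3, X=2, V=0) weight 1/1728
  (U=0, Z=2, W=0, Y=3, X=2, V=1) weight 1/1728
  (U=1, Z=2, W=0, Y=0, X=1, V=0) weight 1/432
  … 135 more
Group by X:
  weight(X=1) = 35/198
  weight(X=2) = 91/792
Total weight = 35/198 + 91/792 = 7/24
P(X=1 | obs) = 35/198 / 7/24 = 20/33
P(X=2 | obs) = 91/792 / 7/24 = 13/33
argmax = 1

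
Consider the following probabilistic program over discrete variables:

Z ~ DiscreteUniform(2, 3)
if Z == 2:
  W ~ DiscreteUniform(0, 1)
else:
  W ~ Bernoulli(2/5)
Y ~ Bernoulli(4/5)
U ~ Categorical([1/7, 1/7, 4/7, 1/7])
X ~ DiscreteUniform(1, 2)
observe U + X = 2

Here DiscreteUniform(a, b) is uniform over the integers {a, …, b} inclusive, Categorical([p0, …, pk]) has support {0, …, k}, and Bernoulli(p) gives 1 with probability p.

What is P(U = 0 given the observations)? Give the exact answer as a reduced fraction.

P(U = 0 | obs) = 1/2

Enumerate traces; 16 have nonzero weight after conditioning:
  (Z=2, W=0, Y=0, U=0, X=2) weight 1/280
  (Z=2, W=0, Y=0, U=1, X=1) weight 1/280
  (Z=2, W=0, Y=1, U=0, X=2) weight 1/70
  (Z=2, W=0, Y=1, U=1, X=1) weight 1/70
  (Z=2, W=1, Y=0, U=0, X=2) weight 1/280
  (Z=2, W=1, Y=0, U=1, X=1) weight 1/280
  (Z=2, W=1, Y=1, U=0, X=2) weight 1/70
  (Z=2, W=1, Y=1, U=1, X=1) weight 1/70
  … 8 more
Group by U:
  weight(U=0) = 1/14
  weight(U=1) = 1/14
Total weight = 1/14 + 1/14 = 1/7
P(U=0 | obs) = 1/14 / 1/7 = 1/2
P(U=1 | obs) = 1/14 / 1/7 = 1/2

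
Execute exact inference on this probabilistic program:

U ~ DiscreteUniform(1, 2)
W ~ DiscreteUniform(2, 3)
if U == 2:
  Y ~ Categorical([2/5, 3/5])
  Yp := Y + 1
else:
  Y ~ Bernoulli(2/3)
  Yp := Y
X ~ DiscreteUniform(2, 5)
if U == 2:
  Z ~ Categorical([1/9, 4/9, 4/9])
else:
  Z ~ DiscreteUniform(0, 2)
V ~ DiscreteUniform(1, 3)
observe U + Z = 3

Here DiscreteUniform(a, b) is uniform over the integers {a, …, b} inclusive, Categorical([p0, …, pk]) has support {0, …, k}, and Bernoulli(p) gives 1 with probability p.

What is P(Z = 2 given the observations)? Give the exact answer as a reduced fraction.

Enumerate traces; 96 have nonzero weight after conditioning:
  (U=1, W=2, Y=0, X=2, Z=2, V=1) weight 1/432
  (U=1, W=2, Y=0, X=2, Z=2, V=2) weight 1/432
  (U=1, W=2, Y=0, X=2, Z=2, V=3) weight 1/432
  (U=1, W=2, Y=0, X=3, Z=2, V=1) weight 1/432
  (U=1, W=2, Y=0, X=3, Z=2, V=2) weight 1/432
  (U=1, W=2, Y=0, X=3, Z=2, V=3) weight 1/432
  (U=1, W=2, Y=0, X=4, Z=2, V=1) weight 1/432
  (U=1, W=2, Y=0, X=4, Z=2, V=2) weight 1/432
  (U=2, W=2, Y=0, X=2, Z=1, V=1) weight 1/270
  … 87 more
Group by Z:
  weight(Z=1) = 2/9
  weight(Z=2) = 1/6
Total weight = 2/9 + 1/6 = 7/18
P(Z=1 | obs) = 2/9 / 7/18 = 4/7
P(Z=2 | obs) = 1/6 / 7/18 = 3/7

P(Z = 2 | obs) = 3/7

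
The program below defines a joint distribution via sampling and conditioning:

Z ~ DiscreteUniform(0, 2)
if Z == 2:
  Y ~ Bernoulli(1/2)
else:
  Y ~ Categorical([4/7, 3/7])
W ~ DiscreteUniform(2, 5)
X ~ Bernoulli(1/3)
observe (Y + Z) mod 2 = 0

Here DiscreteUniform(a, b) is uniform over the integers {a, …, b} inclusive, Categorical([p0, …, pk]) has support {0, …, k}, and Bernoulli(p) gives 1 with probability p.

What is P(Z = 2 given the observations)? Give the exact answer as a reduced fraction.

P(Z = 2 | obs) = 1/3

Enumerate traces; 24 have nonzero weight after conditioning:
  (Z=0, Y=0, W=2, X=0) weight 2/63
  (Z=0, Y=0, W=2, X=1) weight 1/63
  (Z=0, Y=0, W=3, X=0) weight 2/63
  (Z=0, Y=0, W=3, X=1) weight 1/63
  (Z=0, Y=0, W=4, X=0) weight 2/63
  (Z=0, Y=0, W=4, X=1) weight 1/63
  (Z=0, Y=0, W=5, X=0) weight 2/63
  (Z=0, Y=0, W=5, X=1) weight 1/63
  (Z=1, Y=1, W=2, X=0) weight 1/42
  (Z=2, Y=0, W=2, X=0) weight 1/36
  … 14 more
Group by Z:
  weight(Z=0) = 4/21
  weight(Z=1) = 1/7
  weight(Z=2) = 1/6
Total weight = 4/21 + 1/7 + 1/6 = 1/2
P(Z=0 | obs) = 4/21 / 1/2 = 8/21
P(Z=1 | obs) = 1/7 / 1/2 = 2/7
P(Z=2 | obs) = 1/6 / 1/2 = 1/3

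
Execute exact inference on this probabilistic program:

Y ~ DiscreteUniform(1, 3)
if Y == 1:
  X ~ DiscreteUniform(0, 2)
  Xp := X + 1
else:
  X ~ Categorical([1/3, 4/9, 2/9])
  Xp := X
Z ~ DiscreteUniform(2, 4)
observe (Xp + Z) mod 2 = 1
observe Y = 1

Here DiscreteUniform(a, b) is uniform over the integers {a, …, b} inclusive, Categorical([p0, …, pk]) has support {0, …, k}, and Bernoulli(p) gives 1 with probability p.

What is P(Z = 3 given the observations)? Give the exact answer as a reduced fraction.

Enumerate traces; 5 have nonzero weight after conditioning:
  (Y=1, X=0, Z=2) weight 1/27
  (Y=1, X=0, Z=4) weight 1/27
  (Y=1, X=1, Z=3) weight 1/27
  (Y=1, X=2, Z=2) weight 1/27
  (Y=1, X=2, Z=4) weight 1/27
Group by Z:
  weight(Z=2) = 2/27
  weight(Z=3) = 1/27
  weight(Z=4) = 2/27
Total weight = 2/27 + 1/27 + 2/27 = 5/27
P(Z=2 | obs) = 2/27 / 5/27 = 2/5
P(Z=3 | obs) = 1/27 / 5/27 = 1/5
P(Z=4 | obs) = 2/27 / 5/27 = 2/5

P(Z = 3 | obs) = 1/5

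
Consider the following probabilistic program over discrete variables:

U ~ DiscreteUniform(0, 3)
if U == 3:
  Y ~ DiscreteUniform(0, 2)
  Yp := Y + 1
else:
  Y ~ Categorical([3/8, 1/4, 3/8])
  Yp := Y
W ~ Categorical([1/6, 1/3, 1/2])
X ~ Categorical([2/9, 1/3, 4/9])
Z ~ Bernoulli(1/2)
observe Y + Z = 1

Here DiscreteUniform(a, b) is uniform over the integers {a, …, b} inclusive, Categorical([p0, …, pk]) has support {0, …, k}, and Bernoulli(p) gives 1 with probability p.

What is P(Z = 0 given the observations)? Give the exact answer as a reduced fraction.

Enumerate traces; 72 have nonzero weight after conditioning:
  (U=0, Y=0, W=0, X=0, Z=1) weight 1/576
  (U=0, Y=0, W=0, X=1, Z=1) weight 1/384
  (U=0, Y=0, W=0, X=2, Z=1) weight 1/288
  (U=0, Y=0, W=1, X=0, Z=1) weight 1/288
  (U=0, Y=0, W=1, X=1, Z=1) weight 1/192
  (U=0, Y=0, W=1, X=2, Z=1) weight 1/144
  (U=0, Y=0, W=2, X=0, Z=1) weight 1/192
  (U=0, Y=0, W=2, X=1, Z=1) weight 1/128
  (U=0, Y=1, W=0, X=0, Z=0) weight 1/864
  … 63 more
Group by Z:
  weight(Z=0) = 13/96
  weight(Z=1) = 35/192
Total weight = 13/96 + 35/192 = 61/192
P(Z=0 | obs) = 13/96 / 61/192 = 26/61
P(Z=1 | obs) = 35/192 / 61/192 = 35/61

P(Z = 0 | obs) = 26/61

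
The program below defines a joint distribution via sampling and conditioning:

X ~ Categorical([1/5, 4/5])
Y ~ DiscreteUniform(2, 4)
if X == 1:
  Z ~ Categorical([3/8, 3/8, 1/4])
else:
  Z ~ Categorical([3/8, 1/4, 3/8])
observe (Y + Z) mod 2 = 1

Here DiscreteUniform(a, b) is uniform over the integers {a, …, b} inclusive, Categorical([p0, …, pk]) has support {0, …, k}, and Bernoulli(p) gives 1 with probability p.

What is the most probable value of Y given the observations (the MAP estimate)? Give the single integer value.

Enumerate traces; 8 have nonzero weight after conditioning:
  (X=0, Y=2, Z=1) weight 1/60
  (X=0, Y=3, Z=0) weight 1/40
  (X=0, Y=3, Z=2) weight 1/40
  (X=0, Y=4, Z=1) weight 1/60
  (X=1, Y=2, Z=1) weight 1/10
  (X=1, Y=3, Z=0) weight 1/10
  (X=1, Y=3, Z=2) weight 1/15
  (X=1, Y=4, Z=1) weight 1/10
Group by Y:
  weight(Y=2) = 7/60
  weight(Y=3) = 13/60
  weight(Y=4) = 7/60
Total weight = 7/60 + 13/60 + 7/60 = 9/20
P(Y=2 | obs) = 7/60 / 9/20 = 7/27
P(Y=3 | obs) = 13/60 / 9/20 = 13/27
P(Y=4 | obs) = 7/60 / 9/20 = 7/27
argmax = 3

argmax_v P(Y = v | obs) = 3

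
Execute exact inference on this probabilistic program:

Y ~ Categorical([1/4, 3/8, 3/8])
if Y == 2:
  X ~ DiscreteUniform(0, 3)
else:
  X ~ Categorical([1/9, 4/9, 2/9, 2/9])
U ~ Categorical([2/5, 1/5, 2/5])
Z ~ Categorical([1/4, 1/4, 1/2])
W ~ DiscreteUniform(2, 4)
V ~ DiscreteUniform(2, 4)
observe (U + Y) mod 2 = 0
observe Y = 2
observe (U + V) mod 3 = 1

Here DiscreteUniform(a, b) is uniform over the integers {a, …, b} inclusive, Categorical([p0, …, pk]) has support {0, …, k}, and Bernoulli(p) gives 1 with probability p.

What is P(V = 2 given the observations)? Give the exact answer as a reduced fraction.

Enumerate traces; 72 have nonzero weight after conditioning:
  (Y=2, X=0, U=0, Z=0, W=2, V=4) weight 1/960
  (Y=2, X=0, U=0, Z=0, W=3, V=4) weight 1/960
  (Y=2, X=0, U=0, Z=0, W=4, V=4) weight 1/960
  (Y=2, X=0, U=0, Z=1, W=2, V=4) weight 1/960
  (Y=2, X=0, U=0, Z=1, W=3, V=4) weight 1/960
  (Y=2, X=0, U=0, Z=1, W=4, V=4) weight 1/960
  (Y=2, X=0, U=0, Z=2, W=2, V=4) weight 1/480
  (Y=2, X=0, U=0, Z=2, W=3, V=4) weight 1/480
  (Y=2, X=0, U=2, Z=0, W=2, V=2) weight 1/960
  … 63 more
Group by V:
  weight(V=2) = 1/20
  weight(V=4) = 1/20
Total weight = 1/20 + 1/20 = 1/10
P(V=2 | obs) = 1/20 / 1/10 = 1/2
P(V=4 | obs) = 1/20 / 1/10 = 1/2

P(V = 2 | obs) = 1/2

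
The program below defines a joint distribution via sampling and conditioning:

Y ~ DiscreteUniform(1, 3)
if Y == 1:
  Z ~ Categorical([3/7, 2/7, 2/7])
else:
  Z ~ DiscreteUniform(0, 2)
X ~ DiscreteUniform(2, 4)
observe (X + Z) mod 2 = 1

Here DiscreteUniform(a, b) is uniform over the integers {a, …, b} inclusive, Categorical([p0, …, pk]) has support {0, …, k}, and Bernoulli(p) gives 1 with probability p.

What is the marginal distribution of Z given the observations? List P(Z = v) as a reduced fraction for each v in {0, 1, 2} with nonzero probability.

P(Z=0) = 23/83, P(Z=1) = 40/83, P(Z=2) = 20/83

Enumerate traces; 12 have nonzero weight after conditioning:
  (Y=1, Z=0, X=3) weight 1/21
  (Y=1, Z=1, X=2) weight 2/63
  (Y=1, Z=1, X=4) weight 2/63
  (Y=1, Z=2, X=3) weight 2/63
  (Y=2, Z=0, X=3) weight 1/27
  (Y=2, Z=1, X=2) weight 1/27
  (Y=2, Z=1, X=4) weight 1/27
  (Y=2, Z=2, X=3) weight 1/27
  … 4 more
Group by Z:
  weight(Z=0) = 23/189
  weight(Z=1) = 40/189
  weight(Z=2) = 20/189
Total weight = 23/189 + 40/189 + 20/189 = 83/189
P(Z=0 | obs) = 23/189 / 83/189 = 23/83
P(Z=1 | obs) = 40/189 / 83/189 = 40/83
P(Z=2 | obs) = 20/189 / 83/189 = 20/83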